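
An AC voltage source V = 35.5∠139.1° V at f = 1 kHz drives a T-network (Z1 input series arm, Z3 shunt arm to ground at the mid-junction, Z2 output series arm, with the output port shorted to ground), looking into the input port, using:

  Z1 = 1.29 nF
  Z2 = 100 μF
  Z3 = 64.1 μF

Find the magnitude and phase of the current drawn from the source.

Step 1 — Angular frequency: ω = 2π·f = 2π·1000 = 6283 rad/s.
Step 2 — Component impedances:
  Z1: Z = 1/(jωC) = -j/(ω·C) = 0 - j1.234e+05 Ω
  Z2: Z = 1/(jωC) = -j/(ω·C) = 0 - j1.592 Ω
  Z3: Z = 1/(jωC) = -j/(ω·C) = 0 - j2.483 Ω
Step 3 — With the output port shorted to ground, the output series arm Z2 runs from the junction to ground; the shunt arm Z3 also runs from the junction to ground. They appear in parallel: Z3 || Z2 = 0 - j0.9699 Ω.
Step 4 — Series with input arm Z1: Z_in = Z1 + (Z3 || Z2) = 0 - j1.234e+05 Ω = 1.234e+05∠-90.0° Ω.
Step 5 — Source phasor: V = 35.5∠139.1° V = -26.83 + j23.24 V.
Step 6 — Ohm's law: I = V / Z_total = (-26.83 + j23.24) / (0 - j1.234e+05) = -0.0001884 - j0.0002175 A.
Step 7 — Convert to polar: |I| = 0.0002877 A, ∠I = -130.9°.

I = 0.0002877∠-130.9° A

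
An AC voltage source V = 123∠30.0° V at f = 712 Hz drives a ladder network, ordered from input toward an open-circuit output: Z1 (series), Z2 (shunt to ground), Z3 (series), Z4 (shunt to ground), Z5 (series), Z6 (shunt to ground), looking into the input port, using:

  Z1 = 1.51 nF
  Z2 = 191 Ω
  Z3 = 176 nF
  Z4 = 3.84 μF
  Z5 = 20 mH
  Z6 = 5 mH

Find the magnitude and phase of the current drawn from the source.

Step 1 — Angular frequency: ω = 2π·f = 2π·712 = 4474 rad/s.
Step 2 — Component impedances:
  Z1: Z = 1/(jωC) = -j/(ω·C) = 0 - j1.48e+05 Ω
  Z2: Z = R = 191 Ω
  Z3: Z = 1/(jωC) = -j/(ω·C) = 0 - j1270 Ω
  Z4: Z = 1/(jωC) = -j/(ω·C) = 0 - j58.21 Ω
  Z5: Z = jωL = j·4474·0.02 = 0 + j89.47 Ω
  Z6: Z = jωL = j·4474·0.005 = 0 + j22.37 Ω
Step 3 — Ladder network (open output): work backward from the far end, alternating series and parallel combinations. Z_in = 187.5 - j1.481e+05 Ω = 1.481e+05∠-89.9° Ω.
Step 4 — Source phasor: V = 123∠30.0° V = 106.5 + j61.5 V.
Step 5 — Ohm's law: I = V / Z_total = (106.5 + j61.5) / (187.5 - j1.481e+05) = -0.0004145 + j0.00072 A.
Step 6 — Convert to polar: |I| = 0.0008307 A, ∠I = 119.9°.

I = 0.0008307∠119.9° A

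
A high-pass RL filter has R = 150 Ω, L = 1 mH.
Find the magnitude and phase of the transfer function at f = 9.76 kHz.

Step 1 — Angular frequency: ω = 2π·9760 = 6.132e+04 rad/s.
Step 2 — Transfer function: H(jω) = jωL/(R + jωL).
Step 3 — Numerator jωL = j·61.32; denominator R + jωL = 150 + j61.32.
Step 4 — H = 0.1432 + j0.3503.
Step 5 — Magnitude: |H| = 0.3784 (-8.4 dB); phase: φ = 67.8°.

|H| = 0.3784 (-8.4 dB), φ = 67.8°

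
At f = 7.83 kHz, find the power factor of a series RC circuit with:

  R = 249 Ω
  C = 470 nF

Step 1 — Angular frequency: ω = 2π·f = 2π·7830 = 4.92e+04 rad/s.
Step 2 — Component impedances:
  R: Z = R = 249 Ω
  C: Z = 1/(jωC) = -j/(ω·C) = 0 - j43.25 Ω
Step 3 — Series combination: Z_total = R + C = 249 - j43.25 Ω = 252.7∠-9.9° Ω.
Step 4 — Power factor: PF = cos(φ) = Re(Z)/|Z| = 249/252.73 = 0.9852.
Step 5 — Type: Im(Z) = -43.25 ⇒ leading (phase φ = -9.9°).

PF = 0.9852 (leading, φ = -9.9°)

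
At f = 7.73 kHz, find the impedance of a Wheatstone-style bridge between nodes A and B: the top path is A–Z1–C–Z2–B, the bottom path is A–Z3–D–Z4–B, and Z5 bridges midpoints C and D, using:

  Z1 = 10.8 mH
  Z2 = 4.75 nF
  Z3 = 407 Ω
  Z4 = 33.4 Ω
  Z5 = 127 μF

Step 1 — Angular frequency: ω = 2π·f = 2π·7730 = 4.857e+04 rad/s.
Step 2 — Component impedances:
  Z1: Z = jωL = j·4.857e+04·0.0108 = 0 + j524.5 Ω
  Z2: Z = 1/(jωC) = -j/(ω·C) = 0 - j4335 Ω
  Z3: Z = R = 407 Ω
  Z4: Z = R = 33.4 Ω
  Z5: Z = 1/(jωC) = -j/(ω·C) = 0 - j0.1621 Ω
Step 3 — Bridge requires nodal analysis (the Z5 bridge couples midpoints C and D, so the two paths cannot be reduced to a simple series/parallel combination). Setting node B to ground and injecting 1 A at node A, the 3-node admittance system at A, C, D solves to V_A = Z_AB = 287.4 + j196.9 Ω = 348.4∠34.4° Ω.

Z = 287.4 + j196.9 Ω = 348.4∠34.4° Ω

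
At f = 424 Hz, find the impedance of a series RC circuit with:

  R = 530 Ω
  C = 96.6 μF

Step 1 — Angular frequency: ω = 2π·f = 2π·424 = 2664 rad/s.
Step 2 — Component impedances:
  R: Z = R = 530 Ω
  C: Z = 1/(jωC) = -j/(ω·C) = 0 - j3.886 Ω
Step 3 — Series combination: Z_total = R + C = 530 - j3.886 Ω = 530∠-0.4° Ω.

Z = 530 - j3.886 Ω = 530∠-0.4° Ω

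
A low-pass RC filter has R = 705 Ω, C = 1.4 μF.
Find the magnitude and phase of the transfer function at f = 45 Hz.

Step 1 — Angular frequency: ω = 2π·45 = 282.7 rad/s.
Step 2 — Transfer function: H(jω) = 1/(1 + jωRC).
Step 3 — Denominator: 1 + jωRC = 1 + j·282.7·705·1.4e-06 = 1 + j0.2791.
Step 4 — H = 0.9277 - j0.2589.
Step 5 — Magnitude: |H| = 0.9632 (-0.3 dB); phase: φ = -15.6°.

|H| = 0.9632 (-0.3 dB), φ = -15.6°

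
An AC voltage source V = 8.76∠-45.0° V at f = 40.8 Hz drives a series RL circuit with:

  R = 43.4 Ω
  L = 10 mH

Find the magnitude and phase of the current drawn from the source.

Step 1 — Angular frequency: ω = 2π·f = 2π·40.8 = 256.4 rad/s.
Step 2 — Component impedances:
  R: Z = R = 43.4 Ω
  L: Z = jωL = j·256.4·0.01 = 0 + j2.564 Ω
Step 3 — Series combination: Z_total = R + L = 43.4 + j2.564 Ω = 43.48∠3.4° Ω.
Step 4 — Source phasor: V = 8.76∠-45.0° V = 6.194 - j6.194 V.
Step 5 — Ohm's law: I = V / Z_total = (6.194 - j6.194) / (43.4 + j2.564) = 0.1338 - j0.1506 A.
Step 6 — Convert to polar: |I| = 0.2015 A, ∠I = -48.4°.

I = 0.2015∠-48.4° A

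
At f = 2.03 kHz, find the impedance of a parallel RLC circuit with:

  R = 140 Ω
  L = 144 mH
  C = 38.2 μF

Step 1 — Angular frequency: ω = 2π·f = 2π·2030 = 1.275e+04 rad/s.
Step 2 — Component impedances:
  R: Z = R = 140 Ω
  L: Z = jωL = j·1.275e+04·0.144 = 0 + j1837 Ω
  C: Z = 1/(jωC) = -j/(ω·C) = 0 - j2.052 Ω
Step 3 — Parallel combination: 1/Z_total = 1/R + 1/L + 1/C; Z_total = 0.03015 - j2.054 Ω = 2.054∠-89.2° Ω.

Z = 0.03015 - j2.054 Ω = 2.054∠-89.2° Ω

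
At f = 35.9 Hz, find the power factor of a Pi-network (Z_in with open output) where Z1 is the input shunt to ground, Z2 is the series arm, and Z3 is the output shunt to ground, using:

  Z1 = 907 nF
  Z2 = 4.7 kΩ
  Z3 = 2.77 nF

Step 1 — Angular frequency: ω = 2π·f = 2π·35.9 = 225.6 rad/s.
Step 2 — Component impedances:
  Z1: Z = 1/(jωC) = -j/(ω·C) = 0 - j4888 Ω
  Z2: Z = R = 4700 Ω
  Z3: Z = 1/(jωC) = -j/(ω·C) = 0 - j1.6e+06 Ω
Step 3 — With open output, the series arm Z2 and the output shunt Z3 appear in series to ground: Z2 + Z3 = 4700 - j1.6e+06 Ω.
Step 4 — Parallel with input shunt Z1: Z_in = Z1 || (Z2 + Z3) = 0.04357 - j4873 Ω = 4873∠-90.0° Ω.
Step 5 — Power factor: PF = cos(φ) = Re(Z)/|Z| = 0.04357/4873 = 8.941e-06.
Step 6 — Type: Im(Z) = -4873 ⇒ leading (phase φ = -90.0°).

PF = 8.941e-06 (leading, φ = -90.0°)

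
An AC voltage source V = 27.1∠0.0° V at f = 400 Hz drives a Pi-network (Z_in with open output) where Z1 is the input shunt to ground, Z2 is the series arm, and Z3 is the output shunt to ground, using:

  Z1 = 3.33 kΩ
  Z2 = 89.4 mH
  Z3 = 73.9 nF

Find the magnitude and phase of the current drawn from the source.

Step 1 — Angular frequency: ω = 2π·f = 2π·400 = 2513 rad/s.
Step 2 — Component impedances:
  Z1: Z = R = 3330 Ω
  Z2: Z = jωL = j·2513·0.0894 = 0 + j224.7 Ω
  Z3: Z = 1/(jωC) = -j/(ω·C) = 0 - j5384 Ω
Step 3 — With open output, the series arm Z2 and the output shunt Z3 appear in series to ground: Z2 + Z3 = 0 - j5159 Ω.
Step 4 — Parallel with input shunt Z1: Z_in = Z1 || (Z2 + Z3) = 2351 - j1517 Ω = 2798∠-32.8° Ω.
Step 5 — Source phasor: V = 27.1∠0.0° V = 27.1 V.
Step 6 — Ohm's law: I = V / Z_total = (27.1) / (2351 - j1517) = 0.008138 + j0.005253 A.
Step 7 — Convert to polar: |I| = 0.009686 A, ∠I = 32.8°.

I = 0.009686∠32.8° A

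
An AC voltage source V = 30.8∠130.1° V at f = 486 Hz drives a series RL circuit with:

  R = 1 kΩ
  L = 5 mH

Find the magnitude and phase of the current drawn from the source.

Step 1 — Angular frequency: ω = 2π·f = 2π·486 = 3054 rad/s.
Step 2 — Component impedances:
  R: Z = R = 1000 Ω
  L: Z = jωL = j·3054·0.005 = 0 + j15.27 Ω
Step 3 — Series combination: Z_total = R + L = 1000 + j15.27 Ω = 1000∠0.9° Ω.
Step 4 — Source phasor: V = 30.8∠130.1° V = -19.84 + j23.56 V.
Step 5 — Ohm's law: I = V / Z_total = (-19.84 + j23.56) / (1000 + j15.27) = -0.01947 + j0.02386 A.
Step 6 — Convert to polar: |I| = 0.0308 A, ∠I = 129.2°.

I = 0.0308∠129.2° A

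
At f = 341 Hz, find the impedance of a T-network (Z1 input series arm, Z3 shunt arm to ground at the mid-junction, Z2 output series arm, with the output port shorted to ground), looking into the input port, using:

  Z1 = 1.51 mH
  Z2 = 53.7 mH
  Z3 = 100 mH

Step 1 — Angular frequency: ω = 2π·f = 2π·341 = 2143 rad/s.
Step 2 — Component impedances:
  Z1: Z = jωL = j·2143·0.00151 = 0 + j3.235 Ω
  Z2: Z = jωL = j·2143·0.0537 = 0 + j115.1 Ω
  Z3: Z = jωL = j·2143·0.1 = 0 + j214.3 Ω
Step 3 — With the output port shorted to ground, the output series arm Z2 runs from the junction to ground; the shunt arm Z3 also runs from the junction to ground. They appear in parallel: Z3 || Z2 = 0 + j74.86 Ω.
Step 4 — Series with input arm Z1: Z_in = Z1 + (Z3 || Z2) = 0 + j78.09 Ω = 78.09∠90.0° Ω.

Z = 0 + j78.09 Ω = 78.09∠90.0° Ω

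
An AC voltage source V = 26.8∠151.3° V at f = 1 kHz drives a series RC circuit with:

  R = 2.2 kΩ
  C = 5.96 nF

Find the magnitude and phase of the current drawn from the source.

Step 1 — Angular frequency: ω = 2π·f = 2π·1000 = 6283 rad/s.
Step 2 — Component impedances:
  R: Z = R = 2200 Ω
  C: Z = 1/(jωC) = -j/(ω·C) = 0 - j2.67e+04 Ω
Step 3 — Series combination: Z_total = R + C = 2200 - j2.67e+04 Ω = 2.679e+04∠-85.3° Ω.
Step 4 — Source phasor: V = 26.8∠151.3° V = -23.51 + j12.87 V.
Step 5 — Ohm's law: I = V / Z_total = (-23.51 + j12.87) / (2200 - j2.67e+04) = -0.0005507 - j0.0008349 A.
Step 6 — Convert to polar: |I| = 0.001 A, ∠I = -123.4°.

I = 0.001∠-123.4° A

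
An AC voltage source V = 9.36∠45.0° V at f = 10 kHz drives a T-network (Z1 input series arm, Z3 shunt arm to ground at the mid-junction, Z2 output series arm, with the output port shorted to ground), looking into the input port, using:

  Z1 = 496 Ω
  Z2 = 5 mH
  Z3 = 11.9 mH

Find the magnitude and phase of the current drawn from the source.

Step 1 — Angular frequency: ω = 2π·f = 2π·1e+04 = 6.283e+04 rad/s.
Step 2 — Component impedances:
  Z1: Z = R = 496 Ω
  Z2: Z = jωL = j·6.283e+04·0.005 = 0 + j314.2 Ω
  Z3: Z = jωL = j·6.283e+04·0.0119 = 0 + j747.7 Ω
Step 3 — With the output port shorted to ground, the output series arm Z2 runs from the junction to ground; the shunt arm Z3 also runs from the junction to ground. They appear in parallel: Z3 || Z2 = 0 + j221.2 Ω.
Step 4 — Series with input arm Z1: Z_in = Z1 + (Z3 || Z2) = 496 + j221.2 Ω = 543.1∠24.0° Ω.
Step 5 — Source phasor: V = 9.36∠45.0° V = 6.619 + j6.619 V.
Step 6 — Ohm's law: I = V / Z_total = (6.619 + j6.619) / (496 + j221.2) = 0.01609 + j0.006166 A.
Step 7 — Convert to polar: |I| = 0.01723 A, ∠I = 21.0°.

I = 0.01723∠21.0° A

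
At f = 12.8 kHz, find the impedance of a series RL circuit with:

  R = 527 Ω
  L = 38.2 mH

Step 1 — Angular frequency: ω = 2π·f = 2π·1.28e+04 = 8.042e+04 rad/s.
Step 2 — Component impedances:
  R: Z = R = 527 Ω
  L: Z = jωL = j·8.042e+04·0.0382 = 0 + j3072 Ω
Step 3 — Series combination: Z_total = R + L = 527 + j3072 Ω = 3117∠80.3° Ω.

Z = 527 + j3072 Ω = 3117∠80.3° Ω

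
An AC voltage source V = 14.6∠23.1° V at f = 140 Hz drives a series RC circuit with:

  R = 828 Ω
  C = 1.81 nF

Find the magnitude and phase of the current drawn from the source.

Step 1 — Angular frequency: ω = 2π·f = 2π·140 = 879.6 rad/s.
Step 2 — Component impedances:
  R: Z = R = 828 Ω
  C: Z = 1/(jωC) = -j/(ω·C) = 0 - j6.281e+05 Ω
Step 3 — Series combination: Z_total = R + C = 828 - j6.281e+05 Ω = 6.281e+05∠-89.9° Ω.
Step 4 — Source phasor: V = 14.6∠23.1° V = 13.43 + j5.728 V.
Step 5 — Ohm's law: I = V / Z_total = (13.43 + j5.728) / (828 - j6.281e+05) = -9.092e-06 + j2.139e-05 A.
Step 6 — Convert to polar: |I| = 2.325e-05 A, ∠I = 113.0°.

I = 2.325e-05∠113.0° A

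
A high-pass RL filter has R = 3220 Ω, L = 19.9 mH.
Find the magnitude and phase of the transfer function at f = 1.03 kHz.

Step 1 — Angular frequency: ω = 2π·1030 = 6472 rad/s.
Step 2 — Transfer function: H(jω) = jωL/(R + jωL).
Step 3 — Numerator jωL = j·128.8; denominator R + jωL = 3220 + j128.8.
Step 4 — H = 0.001597 + j0.03993.
Step 5 — Magnitude: |H| = 0.03996 (-28.0 dB); phase: φ = 87.7°.

|H| = 0.03996 (-28.0 dB), φ = 87.7°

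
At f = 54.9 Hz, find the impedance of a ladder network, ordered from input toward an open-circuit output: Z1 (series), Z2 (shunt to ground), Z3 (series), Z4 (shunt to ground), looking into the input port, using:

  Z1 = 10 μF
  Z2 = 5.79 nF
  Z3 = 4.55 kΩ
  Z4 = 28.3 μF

Step 1 — Angular frequency: ω = 2π·f = 2π·54.9 = 344.9 rad/s.
Step 2 — Component impedances:
  Z1: Z = 1/(jωC) = -j/(ω·C) = 0 - j289.9 Ω
  Z2: Z = 1/(jωC) = -j/(ω·C) = 0 - j5.007e+05 Ω
  Z3: Z = R = 4550 Ω
  Z4: Z = 1/(jωC) = -j/(ω·C) = 0 - j102.4 Ω
Step 3 — Ladder network (open output): work backward from the far end, alternating series and parallel combinations. Z_in = 4548 - j433.6 Ω = 4568∠-5.4° Ω.

Z = 4548 - j433.6 Ω = 4568∠-5.4° Ω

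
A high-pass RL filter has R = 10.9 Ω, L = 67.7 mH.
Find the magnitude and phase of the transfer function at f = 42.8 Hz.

Step 1 — Angular frequency: ω = 2π·42.8 = 268.9 rad/s.
Step 2 — Transfer function: H(jω) = jωL/(R + jωL).
Step 3 — Numerator jωL = j·18.21; denominator R + jωL = 10.9 + j18.21.
Step 4 — H = 0.7361 + j0.4407.
Step 5 — Magnitude: |H| = 0.858 (-1.3 dB); phase: φ = 30.9°.

|H| = 0.858 (-1.3 dB), φ = 30.9°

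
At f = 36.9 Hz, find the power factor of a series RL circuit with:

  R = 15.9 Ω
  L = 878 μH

Step 1 — Angular frequency: ω = 2π·f = 2π·36.9 = 231.8 rad/s.
Step 2 — Component impedances:
  R: Z = R = 15.9 Ω
  L: Z = jωL = j·231.8·0.000878 = 0 + j0.2036 Ω
Step 3 — Series combination: Z_total = R + L = 15.9 + j0.2036 Ω = 15.9∠0.7° Ω.
Step 4 — Power factor: PF = cos(φ) = Re(Z)/|Z| = 15.9/15.901 = 0.9999.
Step 5 — Type: Im(Z) = 0.2036 ⇒ lagging (phase φ = 0.7°).

PF = 0.9999 (lagging, φ = 0.7°)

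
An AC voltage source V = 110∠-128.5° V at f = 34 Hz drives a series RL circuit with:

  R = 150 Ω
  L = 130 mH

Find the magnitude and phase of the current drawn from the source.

Step 1 — Angular frequency: ω = 2π·f = 2π·34 = 213.6 rad/s.
Step 2 — Component impedances:
  R: Z = R = 150 Ω
  L: Z = jωL = j·213.6·0.13 = 0 + j27.77 Ω
Step 3 — Series combination: Z_total = R + L = 150 + j27.77 Ω = 152.5∠10.5° Ω.
Step 4 — Source phasor: V = 110∠-128.5° V = -68.48 - j86.09 V.
Step 5 — Ohm's law: I = V / Z_total = (-68.48 - j86.09) / (150 + j27.77) = -0.5441 - j0.4732 A.
Step 6 — Convert to polar: |I| = 0.7211 A, ∠I = -139.0°.

I = 0.7211∠-139.0° A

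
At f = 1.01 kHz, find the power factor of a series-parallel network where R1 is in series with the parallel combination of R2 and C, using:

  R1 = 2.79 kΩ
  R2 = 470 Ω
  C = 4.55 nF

Step 1 — Angular frequency: ω = 2π·f = 2π·1010 = 6346 rad/s.
Step 2 — Component impedances:
  R1: Z = R = 2790 Ω
  R2: Z = R = 470 Ω
  C: Z = 1/(jωC) = -j/(ω·C) = 0 - j3.463e+04 Ω
Step 3 — Parallel branch: R2 || C = 1/(1/R2 + 1/C) = 469.9 - j6.377 Ω.
Step 4 — Series with R1: Z_total = R1 + (R2 || C) = 3260 - j6.377 Ω = 3260∠-0.1° Ω.
Step 5 — Power factor: PF = cos(φ) = Re(Z)/|Z| = 3260/3260 = 1.
Step 6 — Type: Im(Z) = -6.377 ⇒ leading (phase φ = -0.1°).

PF = 1 (leading, φ = -0.1°)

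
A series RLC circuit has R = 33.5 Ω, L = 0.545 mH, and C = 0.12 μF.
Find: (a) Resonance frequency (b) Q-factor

Step 1 — Resonance condition Im(Z)=0 gives ω₀ = 1/√(LC).
Step 2 — ω₀ = 1/√(0.000545·1.2e-07) = 1.237e+05 rad/s.
Step 3 — f₀ = ω₀/(2π) = 1.968e+04 Hz.
Step 4 — Series Q: Q = ω₀L/R = 1.237e+05·0.000545/33.5 = 2.012.

(a) f₀ = 1.968e+04 Hz  (b) Q = 2.012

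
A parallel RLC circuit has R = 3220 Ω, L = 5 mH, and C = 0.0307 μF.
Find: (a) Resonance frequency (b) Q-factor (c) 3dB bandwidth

Step 1 — Resonance: ω₀ = 1/√(LC) = 1/√(0.005·3.07e-08) = 8.071e+04 rad/s.
Step 2 — f₀ = ω₀/(2π) = 1.285e+04 Hz.
Step 3 — Parallel Q: Q = R/(ω₀L) = 3220/(8.071e+04·0.005) = 7.979.
Step 4 — Bandwidth: Δω = ω₀/Q = 1.012e+04 rad/s; BW = Δω/(2π) = 1610 Hz.

(a) f₀ = 1.285e+04 Hz  (b) Q = 7.979  (c) BW = 1610 Hz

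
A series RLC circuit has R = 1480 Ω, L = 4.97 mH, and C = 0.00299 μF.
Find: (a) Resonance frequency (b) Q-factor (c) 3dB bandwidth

Step 1 — Resonance condition Im(Z)=0 gives ω₀ = 1/√(LC).
Step 2 — ω₀ = 1/√(0.00497·2.99e-09) = 2.594e+05 rad/s.
Step 3 — f₀ = ω₀/(2π) = 4.129e+04 Hz.
Step 4 — Series Q: Q = ω₀L/R = 2.594e+05·0.00497/1480 = 0.8711.
Step 5 — 3dB bandwidth: Δω = ω₀/Q = 2.978e+05 rad/s; BW = Δω/(2π) = 4.739e+04 Hz.

(a) f₀ = 4.129e+04 Hz  (b) Q = 0.8711  (c) BW = 4.739e+04 Hz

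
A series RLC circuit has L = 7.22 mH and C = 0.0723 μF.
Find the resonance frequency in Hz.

Step 1 — Resonance condition Im(Z)=0 gives ω₀ = 1/√(LC).
Step 2 — ω₀ = 1/√(0.00722·7.23e-08) = 4.377e+04 rad/s.
Step 3 — f₀ = ω₀/(2π) = 6966 Hz.

f₀ = 6966 Hz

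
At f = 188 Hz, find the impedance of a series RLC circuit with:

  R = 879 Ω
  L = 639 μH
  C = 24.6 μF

Step 1 — Angular frequency: ω = 2π·f = 2π·188 = 1181 rad/s.
Step 2 — Component impedances:
  R: Z = R = 879 Ω
  L: Z = jωL = j·1181·0.000639 = 0 + j0.7548 Ω
  C: Z = 1/(jωC) = -j/(ω·C) = 0 - j34.41 Ω
Step 3 — Series combination: Z_total = R + L + C = 879 - j33.66 Ω = 879.6∠-2.2° Ω.

Z = 879 - j33.66 Ω = 879.6∠-2.2° Ω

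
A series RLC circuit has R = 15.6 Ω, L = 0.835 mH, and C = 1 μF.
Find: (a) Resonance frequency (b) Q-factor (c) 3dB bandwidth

Step 1 — Resonance condition Im(Z)=0 gives ω₀ = 1/√(LC).
Step 2 — ω₀ = 1/√(0.000835·1e-06) = 3.461e+04 rad/s.
Step 3 — f₀ = ω₀/(2π) = 5508 Hz.
Step 4 — Series Q: Q = ω₀L/R = 3.461e+04·0.000835/15.6 = 1.852.
Step 5 — 3dB bandwidth: Δω = ω₀/Q = 1.868e+04 rad/s; BW = Δω/(2π) = 2973 Hz.

(a) f₀ = 5508 Hz  (b) Q = 1.852  (c) BW = 2973 Hz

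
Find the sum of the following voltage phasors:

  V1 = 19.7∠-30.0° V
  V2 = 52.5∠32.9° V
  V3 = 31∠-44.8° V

Step 1 — Convert each phasor to rectangular form:
  V1 = 19.7·(cos(-30.0°) + j·sin(-30.0°)) = 17.06 - j9.85 V
  V2 = 52.5·(cos(32.9°) + j·sin(32.9°)) = 44.08 + j28.52 V
  V3 = 31·(cos(-44.8°) + j·sin(-44.8°)) = 22 - j21.84 V
Step 2 — Sum components: V_total = 83.14 - j3.177 V.
Step 3 — Convert to polar: |V_total| = 83.2 V, ∠V_total = -2.2°.

V_total = 83.2∠-2.2° V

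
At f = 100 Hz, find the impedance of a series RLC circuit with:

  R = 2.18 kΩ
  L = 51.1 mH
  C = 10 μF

Step 1 — Angular frequency: ω = 2π·f = 2π·100 = 628.3 rad/s.
Step 2 — Component impedances:
  R: Z = R = 2180 Ω
  L: Z = jωL = j·628.3·0.0511 = 0 + j32.11 Ω
  C: Z = 1/(jωC) = -j/(ω·C) = 0 - j159.2 Ω
Step 3 — Series combination: Z_total = R + L + C = 2180 - j127 Ω = 2184∠-3.3° Ω.

Z = 2180 - j127 Ω = 2184∠-3.3° Ω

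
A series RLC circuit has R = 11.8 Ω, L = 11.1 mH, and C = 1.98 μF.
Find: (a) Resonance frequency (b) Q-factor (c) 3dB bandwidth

Step 1 — Resonance: ω₀ = 1/√(LC) = 1/√(0.0111·1.98e-06) = 6745 rad/s.
Step 2 — f₀ = ω₀/(2π) = 1074 Hz.
Step 3 — Series Q: Q = ω₀L/R = 6745·0.0111/11.8 = 6.345.
Step 4 — Bandwidth: Δω = ω₀/Q = 1063 rad/s; BW = Δω/(2π) = 169.2 Hz.

(a) f₀ = 1074 Hz  (b) Q = 6.345  (c) BW = 169.2 Hz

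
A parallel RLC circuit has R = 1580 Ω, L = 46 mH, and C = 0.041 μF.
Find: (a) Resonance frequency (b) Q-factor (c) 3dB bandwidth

Step 1 — Resonance: ω₀ = 1/√(LC) = 1/√(0.046·4.1e-08) = 2.303e+04 rad/s.
Step 2 — f₀ = ω₀/(2π) = 3665 Hz.
Step 3 — Parallel Q: Q = R/(ω₀L) = 1580/(2.303e+04·0.046) = 1.492.
Step 4 — Bandwidth: Δω = ω₀/Q = 1.544e+04 rad/s; BW = Δω/(2π) = 2457 Hz.

(a) f₀ = 3665 Hz  (b) Q = 1.492  (c) BW = 2457 Hz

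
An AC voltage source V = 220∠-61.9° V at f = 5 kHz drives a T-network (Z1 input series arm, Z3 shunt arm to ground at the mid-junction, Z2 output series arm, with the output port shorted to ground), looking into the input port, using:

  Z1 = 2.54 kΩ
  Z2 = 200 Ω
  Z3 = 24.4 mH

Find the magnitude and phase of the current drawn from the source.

Step 1 — Angular frequency: ω = 2π·f = 2π·5000 = 3.142e+04 rad/s.
Step 2 — Component impedances:
  Z1: Z = R = 2540 Ω
  Z2: Z = R = 200 Ω
  Z3: Z = jωL = j·3.142e+04·0.0244 = 0 + j766.5 Ω
Step 3 — With the output port shorted to ground, the output series arm Z2 runs from the junction to ground; the shunt arm Z3 also runs from the junction to ground. They appear in parallel: Z3 || Z2 = 187.3 + j48.86 Ω.
Step 4 — Series with input arm Z1: Z_in = Z1 + (Z3 || Z2) = 2727 + j48.86 Ω = 2728∠1.0° Ω.
Step 5 — Source phasor: V = 220∠-61.9° V = 103.6 - j194.1 V.
Step 6 — Ohm's law: I = V / Z_total = (103.6 - j194.1) / (2727 + j48.86) = 0.03671 - j0.07182 A.
Step 7 — Convert to polar: |I| = 0.08065 A, ∠I = -62.9°.

I = 0.08065∠-62.9° A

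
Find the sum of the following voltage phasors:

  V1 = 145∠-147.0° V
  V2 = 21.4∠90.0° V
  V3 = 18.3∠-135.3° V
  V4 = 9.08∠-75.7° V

Step 1 — Convert each phasor to rectangular form:
  V1 = 145·(cos(-147.0°) + j·sin(-147.0°)) = -121.6 - j78.97 V
  V2 = 21.4·(cos(90.0°) + j·sin(90.0°)) = 0 + j21.4 V
  V3 = 18.3·(cos(-135.3°) + j·sin(-135.3°)) = -13.01 - j12.87 V
  V4 = 9.08·(cos(-75.7°) + j·sin(-75.7°)) = 2.243 - j8.799 V
Step 2 — Sum components: V_total = -132.4 - j79.24 V.
Step 3 — Convert to polar: |V_total| = 154.3 V, ∠V_total = -149.1°.

V_total = 154.3∠-149.1° V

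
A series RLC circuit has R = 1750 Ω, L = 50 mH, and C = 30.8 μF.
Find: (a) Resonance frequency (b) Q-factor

Step 1 — Resonance condition Im(Z)=0 gives ω₀ = 1/√(LC).
Step 2 — ω₀ = 1/√(0.05·3.08e-05) = 805.8 rad/s.
Step 3 — f₀ = ω₀/(2π) = 128.3 Hz.
Step 4 — Series Q: Q = ω₀L/R = 805.8·0.05/1750 = 0.02302.

(a) f₀ = 128.3 Hz  (b) Q = 0.02302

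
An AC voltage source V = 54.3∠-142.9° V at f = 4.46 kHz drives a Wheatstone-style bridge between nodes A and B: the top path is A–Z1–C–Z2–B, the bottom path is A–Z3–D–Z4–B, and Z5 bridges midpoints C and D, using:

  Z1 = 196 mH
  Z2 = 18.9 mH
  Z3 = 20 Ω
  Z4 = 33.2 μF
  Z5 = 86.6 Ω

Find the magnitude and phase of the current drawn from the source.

Step 1 — Angular frequency: ω = 2π·f = 2π·4460 = 2.802e+04 rad/s.
Step 2 — Component impedances:
  Z1: Z = jωL = j·2.802e+04·0.196 = 0 + j5493 Ω
  Z2: Z = jωL = j·2.802e+04·0.0189 = 0 + j529.6 Ω
  Z3: Z = R = 20 Ω
  Z4: Z = 1/(jωC) = -j/(ω·C) = 0 - j1.075 Ω
  Z5: Z = R = 86.6 Ω
Step 3 — Bridge requires nodal analysis (the Z5 bridge couples midpoints C and D, so the two paths cannot be reduced to a simple series/parallel combination). Setting node B to ground and injecting 1 A at node A, the 3-node admittance system at A, C, D solves to V_A = Z_AB = 20 - j1.006 Ω = 20.02∠-2.9° Ω.
Step 4 — Source phasor: V = 54.3∠-142.9° V = -43.31 - j32.75 V.
Step 5 — Ohm's law: I = V / Z_total = (-43.31 - j32.75) / (20 - j1.006) = -2.078 - j1.742 A.
Step 6 — Convert to polar: |I| = 2.712 A, ∠I = -140.0°.

I = 2.712∠-140.0° A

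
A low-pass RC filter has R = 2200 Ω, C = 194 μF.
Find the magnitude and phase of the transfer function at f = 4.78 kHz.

Step 1 — Angular frequency: ω = 2π·4780 = 3.003e+04 rad/s.
Step 2 — Transfer function: H(jω) = 1/(1 + jωRC).
Step 3 — Denominator: 1 + jωRC = 1 + j·3.003e+04·2200·0.000194 = 1 + j1.282e+04.
Step 4 — H = 6.086e-09 - j7.801e-05.
Step 5 — Magnitude: |H| = 7.801e-05 (-82.2 dB); phase: φ = -90.0°.

|H| = 7.801e-05 (-82.2 dB), φ = -90.0°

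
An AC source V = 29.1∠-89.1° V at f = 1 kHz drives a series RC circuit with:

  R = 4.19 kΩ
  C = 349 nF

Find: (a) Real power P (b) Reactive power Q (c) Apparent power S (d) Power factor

Step 1 — Angular frequency: ω = 2π·f = 2π·1000 = 6283 rad/s.
Step 2 — Component impedances:
  R: Z = R = 4190 Ω
  C: Z = 1/(jωC) = -j/(ω·C) = 0 - j456 Ω
Step 3 — Series combination: Z_total = R + C = 4190 - j456 Ω = 4215∠-6.2° Ω.
Step 4 — Source phasor: V = 29.1∠-89.1° V = 0.4571 - j29.1 V.
Step 5 — Current: I = V / Z = 0.0008548 - j0.006851 A = 0.006904∠-82.9° A.
Step 6 — Complex power: S = V·I* = 0.1997 - j0.02174 VA.
Step 7 — Real power: P = Re(S) = 0.1997 W.
Step 8 — Reactive power: Q = Im(S) = -0.02174 VAR.
Step 9 — Apparent power: |S| = 0.2009 VA.
Step 10 — Power factor: PF = P/|S| = 0.9941 (leading).

(a) P = 0.1997 W  (b) Q = -0.02174 VAR  (c) S = 0.2009 VA  (d) PF = 0.9941 (leading)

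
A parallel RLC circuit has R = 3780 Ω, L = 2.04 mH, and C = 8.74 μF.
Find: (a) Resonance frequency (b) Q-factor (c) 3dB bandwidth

Step 1 — Resonance: ω₀ = 1/√(LC) = 1/√(0.00204·8.74e-06) = 7489 rad/s.
Step 2 — f₀ = ω₀/(2π) = 1192 Hz.
Step 3 — Parallel Q: Q = R/(ω₀L) = 3780/(7489·0.00204) = 247.4.
Step 4 — Bandwidth: Δω = ω₀/Q = 30.27 rad/s; BW = Δω/(2π) = 4.817 Hz.

(a) f₀ = 1192 Hz  (b) Q = 247.4  (c) BW = 4.817 Hz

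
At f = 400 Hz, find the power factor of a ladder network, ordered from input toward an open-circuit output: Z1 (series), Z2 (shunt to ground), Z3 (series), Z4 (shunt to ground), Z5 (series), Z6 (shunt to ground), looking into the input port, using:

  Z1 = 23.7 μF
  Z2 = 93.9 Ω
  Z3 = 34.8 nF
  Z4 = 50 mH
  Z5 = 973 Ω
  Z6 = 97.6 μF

Step 1 — Angular frequency: ω = 2π·f = 2π·400 = 2513 rad/s.
Step 2 — Component impedances:
  Z1: Z = 1/(jωC) = -j/(ω·C) = 0 - j16.79 Ω
  Z2: Z = R = 93.9 Ω
  Z3: Z = 1/(jωC) = -j/(ω·C) = 0 - j1.143e+04 Ω
  Z4: Z = jωL = j·2513·0.05 = 0 + j125.7 Ω
  Z5: Z = R = 973 Ω
  Z6: Z = 1/(jωC) = -j/(ω·C) = 0 - j4.077 Ω
Step 3 — Ladder network (open output): work backward from the far end, alternating series and parallel combinations. Z_in = 93.89 - j17.57 Ω = 95.52∠-10.6° Ω.
Step 4 — Power factor: PF = cos(φ) = Re(Z)/|Z| = 93.89/95.52 = 0.9829.
Step 5 — Type: Im(Z) = -17.57 ⇒ leading (phase φ = -10.6°).

PF = 0.9829 (leading, φ = -10.6°)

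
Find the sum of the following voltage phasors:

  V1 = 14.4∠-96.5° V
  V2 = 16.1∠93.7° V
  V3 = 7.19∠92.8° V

Step 1 — Convert each phasor to rectangular form:
  V1 = 14.4·(cos(-96.5°) + j·sin(-96.5°)) = -1.63 - j14.31 V
  V2 = 16.1·(cos(93.7°) + j·sin(93.7°)) = -1.039 + j16.07 V
  V3 = 7.19·(cos(92.8°) + j·sin(92.8°)) = -0.3512 + j7.181 V
Step 2 — Sum components: V_total = -3.02 + j8.94 V.
Step 3 — Convert to polar: |V_total| = 9.437 V, ∠V_total = 108.7°.

V_total = 9.437∠108.7° V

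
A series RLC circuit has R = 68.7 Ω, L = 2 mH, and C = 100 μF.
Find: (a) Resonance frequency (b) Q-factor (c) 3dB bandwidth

Step 1 — Resonance condition Im(Z)=0 gives ω₀ = 1/√(LC).
Step 2 — ω₀ = 1/√(0.002·0.0001) = 2236 rad/s.
Step 3 — f₀ = ω₀/(2π) = 355.9 Hz.
Step 4 — Series Q: Q = ω₀L/R = 2236·0.002/68.7 = 0.0651.
Step 5 — 3dB bandwidth: Δω = ω₀/Q = 3.435e+04 rad/s; BW = Δω/(2π) = 5467 Hz.

(a) f₀ = 355.9 Hz  (b) Q = 0.0651  (c) BW = 5467 Hz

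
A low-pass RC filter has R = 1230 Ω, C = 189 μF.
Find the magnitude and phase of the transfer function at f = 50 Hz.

Step 1 — Angular frequency: ω = 2π·50 = 314.2 rad/s.
Step 2 — Transfer function: H(jω) = 1/(1 + jωRC).
Step 3 — Denominator: 1 + jωRC = 1 + j·314.2·1230·0.000189 = 1 + j73.03.
Step 4 — H = 0.0001874 - j0.01369.
Step 5 — Magnitude: |H| = 0.01369 (-37.3 dB); phase: φ = -89.2°.

|H| = 0.01369 (-37.3 dB), φ = -89.2°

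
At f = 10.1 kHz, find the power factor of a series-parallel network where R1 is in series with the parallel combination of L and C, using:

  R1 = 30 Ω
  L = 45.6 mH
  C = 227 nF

Step 1 — Angular frequency: ω = 2π·f = 2π·1.01e+04 = 6.346e+04 rad/s.
Step 2 — Component impedances:
  R1: Z = R = 30 Ω
  L: Z = jωL = j·6.346e+04·0.0456 = 0 + j2894 Ω
  C: Z = 1/(jωC) = -j/(ω·C) = 0 - j69.42 Ω
Step 3 — Parallel branch: L || C = 1/(1/L + 1/C) = 0 - j71.12 Ω.
Step 4 — Series with R1: Z_total = R1 + (L || C) = 30 - j71.12 Ω = 77.19∠-67.1° Ω.
Step 5 — Power factor: PF = cos(φ) = Re(Z)/|Z| = 30/77.192 = 0.3886.
Step 6 — Type: Im(Z) = -71.12 ⇒ leading (phase φ = -67.1°).

PF = 0.3886 (leading, φ = -67.1°)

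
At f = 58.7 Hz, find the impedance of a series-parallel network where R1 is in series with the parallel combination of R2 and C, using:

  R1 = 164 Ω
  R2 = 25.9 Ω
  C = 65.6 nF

Step 1 — Angular frequency: ω = 2π·f = 2π·58.7 = 368.8 rad/s.
Step 2 — Component impedances:
  R1: Z = R = 164 Ω
  R2: Z = R = 25.9 Ω
  C: Z = 1/(jωC) = -j/(ω·C) = 0 - j4.133e+04 Ω
Step 3 — Parallel branch: R2 || C = 1/(1/R2 + 1/C) = 25.9 - j0.01623 Ω.
Step 4 — Series with R1: Z_total = R1 + (R2 || C) = 189.9 - j0.01623 Ω = 189.9∠-0.0° Ω.

Z = 189.9 - j0.01623 Ω = 189.9∠-0.0° Ω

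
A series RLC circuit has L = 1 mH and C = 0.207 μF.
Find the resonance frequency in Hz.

Step 1 — Resonance condition Im(Z)=0 gives ω₀ = 1/√(LC).
Step 2 — ω₀ = 1/√(0.001·2.07e-07) = 6.95e+04 rad/s.
Step 3 — f₀ = ω₀/(2π) = 1.106e+04 Hz.

f₀ = 1.106e+04 Hz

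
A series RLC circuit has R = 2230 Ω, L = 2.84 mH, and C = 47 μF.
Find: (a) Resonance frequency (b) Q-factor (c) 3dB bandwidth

Step 1 — Resonance condition Im(Z)=0 gives ω₀ = 1/√(LC).
Step 2 — ω₀ = 1/√(0.00284·4.7e-05) = 2737 rad/s.
Step 3 — f₀ = ω₀/(2π) = 435.6 Hz.
Step 4 — Series Q: Q = ω₀L/R = 2737·0.00284/2230 = 0.003486.
Step 5 — 3dB bandwidth: Δω = ω₀/Q = 7.852e+05 rad/s; BW = Δω/(2π) = 1.25e+05 Hz.

(a) f₀ = 435.6 Hz  (b) Q = 0.003486  (c) BW = 1.25e+05 Hz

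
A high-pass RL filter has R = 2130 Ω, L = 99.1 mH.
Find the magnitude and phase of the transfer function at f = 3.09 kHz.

Step 1 — Angular frequency: ω = 2π·3090 = 1.942e+04 rad/s.
Step 2 — Transfer function: H(jω) = jωL/(R + jωL).
Step 3 — Numerator jωL = j·1924; denominator R + jωL = 2130 + j1924.
Step 4 — H = 0.4493 + j0.4974.
Step 5 — Magnitude: |H| = 0.6703 (-3.5 dB); phase: φ = 47.9°.

|H| = 0.6703 (-3.5 dB), φ = 47.9°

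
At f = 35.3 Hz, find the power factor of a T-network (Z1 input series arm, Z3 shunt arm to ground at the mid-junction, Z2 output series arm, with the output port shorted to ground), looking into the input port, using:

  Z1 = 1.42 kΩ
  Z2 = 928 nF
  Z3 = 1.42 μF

Step 1 — Angular frequency: ω = 2π·f = 2π·35.3 = 221.8 rad/s.
Step 2 — Component impedances:
  Z1: Z = R = 1420 Ω
  Z2: Z = 1/(jωC) = -j/(ω·C) = 0 - j4858 Ω
  Z3: Z = 1/(jωC) = -j/(ω·C) = 0 - j3175 Ω
Step 3 — With the output port shorted to ground, the output series arm Z2 runs from the junction to ground; the shunt arm Z3 also runs from the junction to ground. They appear in parallel: Z3 || Z2 = 0 - j1920 Ω.
Step 4 — Series with input arm Z1: Z_in = Z1 + (Z3 || Z2) = 1420 - j1920 Ω = 2388∠-53.5° Ω.
Step 5 — Power factor: PF = cos(φ) = Re(Z)/|Z| = 1420/2388 = 0.5946.
Step 6 — Type: Im(Z) = -1920 ⇒ leading (phase φ = -53.5°).

PF = 0.5946 (leading, φ = -53.5°)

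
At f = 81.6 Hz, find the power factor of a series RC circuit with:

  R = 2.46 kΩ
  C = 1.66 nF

Step 1 — Angular frequency: ω = 2π·f = 2π·81.6 = 512.7 rad/s.
Step 2 — Component impedances:
  R: Z = R = 2460 Ω
  C: Z = 1/(jωC) = -j/(ω·C) = 0 - j1.175e+06 Ω
Step 3 — Series combination: Z_total = R + C = 2460 - j1.175e+06 Ω = 1.175e+06∠-89.9° Ω.
Step 4 — Power factor: PF = cos(φ) = Re(Z)/|Z| = 2460/1.175e+06 = 0.002094.
Step 5 — Type: Im(Z) = -1.175e+06 ⇒ leading (phase φ = -89.9°).

PF = 0.002094 (leading, φ = -89.9°)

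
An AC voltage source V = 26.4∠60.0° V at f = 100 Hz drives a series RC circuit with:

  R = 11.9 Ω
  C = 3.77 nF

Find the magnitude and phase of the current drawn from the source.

Step 1 — Angular frequency: ω = 2π·f = 2π·100 = 628.3 rad/s.
Step 2 — Component impedances:
  R: Z = R = 11.9 Ω
  C: Z = 1/(jωC) = -j/(ω·C) = 0 - j4.222e+05 Ω
Step 3 — Series combination: Z_total = R + C = 11.9 - j4.222e+05 Ω = 4.222e+05∠-90.0° Ω.
Step 4 — Source phasor: V = 26.4∠60.0° V = 13.2 + j22.86 V.
Step 5 — Ohm's law: I = V / Z_total = (13.2 + j22.86) / (11.9 - j4.222e+05) = -5.416e-05 + j3.127e-05 A.
Step 6 — Convert to polar: |I| = 6.254e-05 A, ∠I = 150.0°.

I = 6.254e-05∠150.0° A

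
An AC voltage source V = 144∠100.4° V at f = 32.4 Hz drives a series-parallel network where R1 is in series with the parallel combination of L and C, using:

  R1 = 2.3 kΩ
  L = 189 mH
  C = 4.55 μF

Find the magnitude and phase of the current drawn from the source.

Step 1 — Angular frequency: ω = 2π·f = 2π·32.4 = 203.6 rad/s.
Step 2 — Component impedances:
  R1: Z = R = 2300 Ω
  L: Z = jωL = j·203.6·0.189 = 0 + j38.48 Ω
  C: Z = 1/(jωC) = -j/(ω·C) = 0 - j1080 Ω
Step 3 — Parallel branch: L || C = 1/(1/L + 1/C) = 0 + j39.9 Ω.
Step 4 — Series with R1: Z_total = R1 + (L || C) = 2300 + j39.9 Ω = 2300∠1.0° Ω.
Step 5 — Source phasor: V = 144∠100.4° V = -25.99 + j141.6 V.
Step 6 — Ohm's law: I = V / Z_total = (-25.99 + j141.6) / (2300 + j39.9) = -0.01023 + j0.06176 A.
Step 7 — Convert to polar: |I| = 0.0626 A, ∠I = 99.4°.

I = 0.0626∠99.4° A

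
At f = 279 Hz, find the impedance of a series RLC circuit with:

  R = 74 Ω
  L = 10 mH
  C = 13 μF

Step 1 — Angular frequency: ω = 2π·f = 2π·279 = 1753 rad/s.
Step 2 — Component impedances:
  R: Z = R = 74 Ω
  L: Z = jωL = j·1753·0.01 = 0 + j17.53 Ω
  C: Z = 1/(jωC) = -j/(ω·C) = 0 - j43.88 Ω
Step 3 — Series combination: Z_total = R + L + C = 74 - j26.35 Ω = 78.55∠-19.6° Ω.

Z = 74 - j26.35 Ω = 78.55∠-19.6° Ω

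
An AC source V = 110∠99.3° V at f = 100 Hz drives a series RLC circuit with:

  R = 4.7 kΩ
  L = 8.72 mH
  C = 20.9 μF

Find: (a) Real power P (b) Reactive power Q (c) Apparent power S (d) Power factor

Step 1 — Angular frequency: ω = 2π·f = 2π·100 = 628.3 rad/s.
Step 2 — Component impedances:
  R: Z = R = 4700 Ω
  L: Z = jωL = j·628.3·0.00872 = 0 + j5.479 Ω
  C: Z = 1/(jωC) = -j/(ω·C) = 0 - j76.15 Ω
Step 3 — Series combination: Z_total = R + L + C = 4700 - j70.67 Ω = 4701∠-0.9° Ω.
Step 4 — Source phasor: V = 110∠99.3° V = -17.78 + j108.6 V.
Step 5 — Current: I = V / Z = -0.004129 + j0.02303 A = 0.0234∠100.2° A.
Step 6 — Complex power: S = V·I* = 2.574 - j0.0387 VA.
Step 7 — Real power: P = Re(S) = 2.574 W.
Step 8 — Reactive power: Q = Im(S) = -0.0387 VAR.
Step 9 — Apparent power: |S| = 2.574 VA.
Step 10 — Power factor: PF = P/|S| = 0.9999 (leading).

(a) P = 2.574 W  (b) Q = -0.0387 VAR  (c) S = 2.574 VA  (d) PF = 0.9999 (leading)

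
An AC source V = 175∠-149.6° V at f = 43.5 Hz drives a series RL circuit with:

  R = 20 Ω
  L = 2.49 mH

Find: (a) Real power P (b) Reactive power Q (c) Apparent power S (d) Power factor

Step 1 — Angular frequency: ω = 2π·f = 2π·43.5 = 273.3 rad/s.
Step 2 — Component impedances:
  R: Z = R = 20 Ω
  L: Z = jωL = j·273.3·0.00249 = 0 + j0.6806 Ω
Step 3 — Series combination: Z_total = R + L = 20 + j0.6806 Ω = 20.01∠1.9° Ω.
Step 4 — Source phasor: V = 175∠-149.6° V = -150.9 - j88.56 V.
Step 5 — Current: I = V / Z = -7.689 - j4.166 A = 8.745∠-151.5° A.
Step 6 — Complex power: S = V·I* = 1529 + j52.05 VA.
Step 7 — Real power: P = Re(S) = 1529 W.
Step 8 — Reactive power: Q = Im(S) = 52.05 VAR.
Step 9 — Apparent power: |S| = 1530 VA.
Step 10 — Power factor: PF = P/|S| = 0.9994 (lagging).

(a) P = 1529 W  (b) Q = 52.05 VAR  (c) S = 1530 VA  (d) PF = 0.9994 (lagging)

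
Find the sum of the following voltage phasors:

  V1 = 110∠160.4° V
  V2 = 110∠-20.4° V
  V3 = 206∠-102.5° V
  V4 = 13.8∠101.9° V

Step 1 — Convert each phasor to rectangular form:
  V1 = 110·(cos(160.4°) + j·sin(160.4°)) = -103.6 + j36.9 V
  V2 = 110·(cos(-20.4°) + j·sin(-20.4°)) = 103.1 - j38.34 V
  V3 = 206·(cos(-102.5°) + j·sin(-102.5°)) = -44.59 - j201.1 V
  V4 = 13.8·(cos(101.9°) + j·sin(101.9°)) = -2.846 + j13.5 V
Step 2 — Sum components: V_total = -47.96 - j189.1 V.
Step 3 — Convert to polar: |V_total| = 195 V, ∠V_total = -104.2°.

V_total = 195∠-104.2° V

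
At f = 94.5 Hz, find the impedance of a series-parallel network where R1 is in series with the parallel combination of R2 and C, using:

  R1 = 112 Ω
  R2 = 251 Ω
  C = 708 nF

Step 1 — Angular frequency: ω = 2π·f = 2π·94.5 = 593.8 rad/s.
Step 2 — Component impedances:
  R1: Z = R = 112 Ω
  R2: Z = R = 251 Ω
  C: Z = 1/(jωC) = -j/(ω·C) = 0 - j2379 Ω
Step 3 — Parallel branch: R2 || C = 1/(1/R2 + 1/C) = 248.2 - j26.19 Ω.
Step 4 — Series with R1: Z_total = R1 + (R2 || C) = 360.2 - j26.19 Ω = 361.2∠-4.2° Ω.

Z = 360.2 - j26.19 Ω = 361.2∠-4.2° Ω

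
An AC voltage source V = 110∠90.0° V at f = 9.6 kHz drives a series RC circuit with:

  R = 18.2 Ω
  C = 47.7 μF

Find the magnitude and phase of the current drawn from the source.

Step 1 — Angular frequency: ω = 2π·f = 2π·9600 = 6.032e+04 rad/s.
Step 2 — Component impedances:
  R: Z = R = 18.2 Ω
  C: Z = 1/(jωC) = -j/(ω·C) = 0 - j0.3476 Ω
Step 3 — Series combination: Z_total = R + C = 18.2 - j0.3476 Ω = 18.2∠-1.1° Ω.
Step 4 — Source phasor: V = 110∠90.0° V = 0 + j110 V.
Step 5 — Ohm's law: I = V / Z_total = (0 + j110) / (18.2 - j0.3476) = -0.1154 + j6.042 A.
Step 6 — Convert to polar: |I| = 6.043 A, ∠I = 91.1°.

I = 6.043∠91.1° A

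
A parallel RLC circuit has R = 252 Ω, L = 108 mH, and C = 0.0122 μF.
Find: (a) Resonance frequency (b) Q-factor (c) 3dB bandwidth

Step 1 — Resonance: ω₀ = 1/√(LC) = 1/√(0.108·1.22e-08) = 2.755e+04 rad/s.
Step 2 — f₀ = ω₀/(2π) = 4385 Hz.
Step 3 — Parallel Q: Q = R/(ω₀L) = 252/(2.755e+04·0.108) = 0.0847.
Step 4 — Bandwidth: Δω = ω₀/Q = 3.253e+05 rad/s; BW = Δω/(2π) = 5.177e+04 Hz.

(a) f₀ = 4385 Hz  (b) Q = 0.0847  (c) BW = 5.177e+04 Hz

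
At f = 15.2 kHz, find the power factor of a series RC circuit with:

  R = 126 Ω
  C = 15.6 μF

Step 1 — Angular frequency: ω = 2π·f = 2π·1.52e+04 = 9.55e+04 rad/s.
Step 2 — Component impedances:
  R: Z = R = 126 Ω
  C: Z = 1/(jωC) = -j/(ω·C) = 0 - j0.6712 Ω
Step 3 — Series combination: Z_total = R + C = 126 - j0.6712 Ω = 126∠-0.3° Ω.
Step 4 — Power factor: PF = cos(φ) = Re(Z)/|Z| = 126/126 = 1.
Step 5 — Type: Im(Z) = -0.6712 ⇒ leading (phase φ = -0.3°).

PF = 1 (leading, φ = -0.3°)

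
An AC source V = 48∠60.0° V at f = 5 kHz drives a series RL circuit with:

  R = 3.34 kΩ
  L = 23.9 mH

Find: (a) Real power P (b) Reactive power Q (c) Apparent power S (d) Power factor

Step 1 — Angular frequency: ω = 2π·f = 2π·5000 = 3.142e+04 rad/s.
Step 2 — Component impedances:
  R: Z = R = 3340 Ω
  L: Z = jωL = j·3.142e+04·0.0239 = 0 + j750.8 Ω
Step 3 — Series combination: Z_total = R + L = 3340 + j750.8 Ω = 3423∠12.7° Ω.
Step 4 — Source phasor: V = 48∠60.0° V = 24 + j41.57 V.
Step 5 — Current: I = V / Z = 0.009503 + j0.01031 A = 0.01402∠47.3° A.
Step 6 — Complex power: S = V·I* = 0.6566 + j0.1476 VA.
Step 7 — Real power: P = Re(S) = 0.6566 W.
Step 8 — Reactive power: Q = Im(S) = 0.1476 VAR.
Step 9 — Apparent power: |S| = 0.673 VA.
Step 10 — Power factor: PF = P/|S| = 0.9757 (lagging).

(a) P = 0.6566 W  (b) Q = 0.1476 VAR  (c) S = 0.673 VA  (d) PF = 0.9757 (lagging)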